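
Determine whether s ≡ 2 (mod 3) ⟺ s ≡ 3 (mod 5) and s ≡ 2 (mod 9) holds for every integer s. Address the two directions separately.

(⟸) If s ≡ 3 (mod 5) and s ≡ 2 (mod 9), then by the Chinese remainder theorem s ≡ 38 (mod 45). Since 38 ≡ 2 (mod 3) and 3 ∣ 45, we get s ≡ 2 (mod 3).

(⟹) This fails: s = 32 gives 32 ≡ 2 (mod 3) but 32 ≡ 2 (mod 5), so the conjunction on the right does not hold.

Only the converse holds.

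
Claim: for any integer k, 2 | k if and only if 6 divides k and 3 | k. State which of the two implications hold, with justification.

Only the reverse direction holds.

Forward direction. This fails: take k = 2. Certainly 2 ∣ 2, but 6 ∤ 2.

Converse. Suppose 6 ∣ k and 3 ∣ k. Any common multiple of 6 and 3 is a multiple of their lcm; here lcm(6, 3) = 6·3/gcd(6, 3) = 18/3 = 6, so 6 ∣ k. Since 2 ∣ 6, it follows that 2 ∣ k.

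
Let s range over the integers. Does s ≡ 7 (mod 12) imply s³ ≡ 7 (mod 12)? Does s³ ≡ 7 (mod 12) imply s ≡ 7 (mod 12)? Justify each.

The biconditional holds.

Forward direction. Suppose s ≡ 7 (mod 12). Write s = 12j + 7. Then (12j + 7)³ = 1728j³ + 3024j² + 1764j + 343 = 12(144j³ + 252j² + 147j + 28) + 7, so s³ ≡ 7 (mod 12).

Converse. Suppose s³ ≡ 7 (mod 12). The only residue r in {0, …, 11} with r³ ≡ 7 (mod 12) is r = 7, so s ≡ 7 (mod 12).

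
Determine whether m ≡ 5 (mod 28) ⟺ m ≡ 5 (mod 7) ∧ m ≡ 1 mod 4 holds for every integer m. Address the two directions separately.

Converse. If m ≡ 5 (mod 7) and m ≡ 1 (mod 4), then by the Chinese remainder theorem m ≡ 5 (mod 28). This is exactly m ≡ 5 (mod 28).

Forward direction. Suppose m ≡ 5 (mod 28); write m = 28j + 5. Since 7 ∣ 28, reducing mod 7 gives m ≡ 5 (mod 7); since 4 ∣ 28, reducing mod 4 gives m ≡ 5 ≡ 1 (mod 4).

Both implications hold.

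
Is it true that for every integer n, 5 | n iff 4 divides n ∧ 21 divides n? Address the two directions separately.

Neither implication holds.

(→) This fails: take n = 5. Certainly 5 ∣ 5, but 4 ∤ 5.

(←) This fails: take n = 84. Both 4 ∣ 84 and 21 ∣ 84, yet 84 is not a multiple of 5 (since 84 = 16·5 + 4), so 5 ∤ 84.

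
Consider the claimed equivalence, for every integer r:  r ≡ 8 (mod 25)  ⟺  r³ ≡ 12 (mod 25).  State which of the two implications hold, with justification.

The biconditional holds.

[⇒] Suppose r ≡ 8 (mod 25). Write r = 25j + 8. Then (25j + 8)³ = 15625j³ + 15000j² + 4800j + 512 = 25(625j³ + 600j² + 192j + 20) + 12, so r³ ≡ 12 (mod 25).

[⇐] Conversely, suppose r³ ≡ 12 (mod 25). The only residue r in {0, …, 24} with r³ ≡ 12 (mod 25) is r = 8, so r ≡ 8 (mod 25).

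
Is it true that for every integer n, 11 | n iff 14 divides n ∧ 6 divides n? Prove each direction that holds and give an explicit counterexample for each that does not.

[⇒] This fails: take n = 11. Certainly 11 ∣ 11, but 14 ∤ 11.

[⇐] This fails: take n = 42. Both 14 ∣ 42 and 6 ∣ 42, yet 42 is not a multiple of 11 (since 42 = 3·11 + 9), so 11 ∤ 42.

Neither implication holds.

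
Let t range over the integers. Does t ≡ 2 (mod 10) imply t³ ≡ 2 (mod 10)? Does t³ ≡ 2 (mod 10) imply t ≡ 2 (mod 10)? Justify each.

(⟹) This fails: take t = 2. Then 2 ≡ 2 (mod 10), but 2³ = 8 ≡ 8 (mod 10), not 2.

(⟸) This fails: take t = 8. Then 8³ = 512 ≡ 2 (mod 10), yet 8 ≡ 8 (mod 10), not 2.

Neither direction holds.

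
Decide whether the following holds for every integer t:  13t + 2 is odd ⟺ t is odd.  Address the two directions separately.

(←) Suppose t is odd; write t = 2j + 1. Then 13t + 2 = 13·(2j + 1) + 2 = 2·13j + 15, which is odd.

(→) Suppose 13t + 2 is odd. Since 13 is odd, 13t and t have the same parity, so 13t + 2 ≡ t + 2 (mod 2). As 2 is even, 13t + 2 is odd exactly when t is odd. Thus t is odd.

Both directions hold; the statement is true.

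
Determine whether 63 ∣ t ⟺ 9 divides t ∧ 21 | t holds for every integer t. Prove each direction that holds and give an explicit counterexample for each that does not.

Forward direction. If 63 ∣ t, write t = 63q. Since 63 = 7·9, t = 9·(7q), so 9 ∣ t; and since 63 = 3·21, t = 21·(3q), so 21 ∣ t.

Converse. Suppose 9 ∣ t and 21 ∣ t. Any common multiple of 9 and 21 is a multiple of their lcm; here lcm(9, 21) = 9·21/gcd(9, 21) = 189/3 = 63, so 63 ∣ t.

Both implications hold.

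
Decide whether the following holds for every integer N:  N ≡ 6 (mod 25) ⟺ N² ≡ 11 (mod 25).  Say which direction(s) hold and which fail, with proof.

Not equivalent: only (⇒) holds.

(⇒) Suppose N ≡ 6 (mod 25). Write N = 25j + 6. Then (25j + 6)² = 625j² + 300j + 36 = 25(25j² + 12j + 1) + 11, so N² ≡ 11 (mod 25).

(⇐) This fails: take N = 19. Then 19² = 361 ≡ 11 (mod 25), yet 19 ≡ 19 (mod 25), not 6.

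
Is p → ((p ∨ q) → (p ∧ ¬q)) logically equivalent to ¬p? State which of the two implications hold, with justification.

Forward direction. This fails. Under p = T, q = F, the left side is true but the right side is false.

Converse. Assume the antecedent. If p is true, the antecedent cannot hold. If p is false, p → ((p ∨ q) → (p ∧ ¬q)) reduces to true regardless of the other variables. Either way p → ((p ∨ q) → (p ∧ ¬q)) holds.

The forward direction fails; the converse holds.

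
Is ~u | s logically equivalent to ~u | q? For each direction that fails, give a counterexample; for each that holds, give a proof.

Neither direction holds.

(⟹) This fails. Under s = T, q = F, u = T, the left side is true but the right side is false.

(⟸) This fails. Under s = F, q = T, u = T, the left side is false but the right side is true.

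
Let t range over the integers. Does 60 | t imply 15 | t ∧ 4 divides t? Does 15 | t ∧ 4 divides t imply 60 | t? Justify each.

(⟹) If 60 ∣ t, write t = 60q. Since 60 = 4·15, t = 15·(4q), so 15 ∣ t; and since 60 = 15·4, t = 4·(15q), so 4 ∣ t.

(⟸) Suppose 15 ∣ t and 4 ∣ t. Any common multiple of 15 and 4 is a multiple of their lcm; here gcd(15, 4) = 1, so lcm(15, 4) = 15·4 = 60, so 60 ∣ t.

Both directions hold; the statement is true.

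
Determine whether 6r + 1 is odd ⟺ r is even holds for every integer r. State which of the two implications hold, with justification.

Only the converse holds.

(⇒) This fails: take r = 1. Then 6r + 1 = 7, which is odd, yet r = 1 is odd, not even.

(⇐) Suppose r is even. Since 6 is even, 6r is even for every r, so 6r + 1 has the same parity as 1, which is odd. Hence 6r + 1 is odd.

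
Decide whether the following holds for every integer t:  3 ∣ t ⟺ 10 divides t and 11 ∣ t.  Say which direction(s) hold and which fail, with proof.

(⇒) fails and (⇐) fails.

Forward direction. This fails: take t = 3. Certainly 3 ∣ 3, but 10 ∤ 3.

Converse. This fails: take t = 110. Both 10 ∣ 110 and 11 ∣ 110, yet 110 is not a multiple of 3 (since 110 = 36·3 + 2), so 3 ∤ 110.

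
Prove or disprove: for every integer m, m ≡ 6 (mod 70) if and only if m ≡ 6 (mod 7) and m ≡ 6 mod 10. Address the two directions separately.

(⇒) Suppose m ≡ 6 (mod 70); write m = 70j + 6. Since 7 ∣ 70, reducing mod 7 gives m ≡ 6 (mod 7); since 10 ∣ 70, reducing mod 10 gives m ≡ 6 (mod 10).

(⇐) Conversely, if m ≡ 6 (mod 7) and m ≡ 6 (mod 10), then by the Chinese remainder theorem m ≡ 6 (mod 70). This is exactly m ≡ 6 (mod 70).

Both directions hold; the statement is true.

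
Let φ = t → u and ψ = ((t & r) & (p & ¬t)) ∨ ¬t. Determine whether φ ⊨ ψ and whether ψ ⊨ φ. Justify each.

(⇒) This fails. Under u = T, t = T, p = F, r = F, the left side is true but the right side is false.

(⇐) Assume the antecedent. If t is true, the antecedent cannot hold. If t is false, t → u reduces to true regardless of the other variables. Either way t → u holds.

(⇒) fails; (⇐) holds.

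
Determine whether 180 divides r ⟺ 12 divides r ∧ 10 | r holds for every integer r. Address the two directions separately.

(⇒) holds; (⇐) fails.

(⟹) If 180 ∣ r, write r = 180q. Since 180 = 15·12, r = 12·(15q), so 12 ∣ r; and since 180 = 18·10, r = 10·(18q), so 10 ∣ r.

(⟸) This fails: take r = 60. Both 12 ∣ 60 and 10 ∣ 60, yet 60 is not a multiple of 180 (since 60 = 0·180 + 60), so 180 ∤ 60.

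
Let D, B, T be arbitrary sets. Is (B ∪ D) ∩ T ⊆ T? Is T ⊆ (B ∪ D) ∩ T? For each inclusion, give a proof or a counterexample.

Only the forward inclusion holds.

Forward inclusion. Let x ∈ (B ∪ D) ∩ T. Then either x ∈ D ∩ T and x ∉ B; or x ∈ B ∩ T and x ∉ D; or x ∈ D ∩ B ∩ T. In each case x ∈ T, so (B ∪ D) ∩ T ⊆ T.

Reverse inclusion. This inclusion fails. Take D = ∅, B = ∅, T = {1}; then 1 ∈ T but 1 ∉ (B ∪ D) ∩ T.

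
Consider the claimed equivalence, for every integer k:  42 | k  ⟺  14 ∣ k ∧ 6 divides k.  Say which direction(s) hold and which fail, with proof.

Equivalent; both directions hold.

(→) If 42 ∣ k, write k = 42q. Since 42 = 3·14, k = 14·(3q), so 14 ∣ k; and since 42 = 7·6, k = 6·(7q), so 6 ∣ k.

(←) Suppose 14 ∣ k and 6 ∣ k. Any common multiple of 14 and 6 is a multiple of their lcm; here lcm(14, 6) = 14·6/gcd(14, 6) = 84/2 = 42, so 42 ∣ k.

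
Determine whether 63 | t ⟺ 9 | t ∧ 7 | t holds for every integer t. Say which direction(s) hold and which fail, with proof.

[⇐] Suppose 9 ∣ t and 7 ∣ t. Any common multiple of 9 and 7 is a multiple of their lcm; here gcd(9, 7) = 1, so lcm(9, 7) = 9·7 = 63, so 63 ∣ t.

[⇒] If 63 ∣ t, write t = 63q. Since 63 = 7·9, t = 9·(7q), so 9 ∣ t; and since 63 = 9·7, t = 7·(9q), so 7 ∣ t.

The biconditional holds.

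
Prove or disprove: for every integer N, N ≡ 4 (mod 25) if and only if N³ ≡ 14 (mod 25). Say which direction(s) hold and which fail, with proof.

(⇒) Suppose N ≡ 4 (mod 25). Write N = 25j + 4. Then (25j + 4)³ = 15625j³ + 7500j² + 1200j + 64 = 25(625j³ + 300j² + 48j + 2) + 14, so N³ ≡ 14 (mod 25).

(⇐) Conversely, suppose N³ ≡ 14 (mod 25). The only residue r in {0, …, 24} with r³ ≡ 14 (mod 25) is r = 4, so N ≡ 4 (mod 25).

Equivalent; both directions hold.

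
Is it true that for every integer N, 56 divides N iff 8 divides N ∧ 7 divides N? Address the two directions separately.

Both directions hold; the statement is true.

(⇒) If 56 ∣ N, write N = 56q. Since 56 = 7·8, N = 8·(7q), so 8 ∣ N; and since 56 = 8·7, N = 7·(8q), so 7 ∣ N.

(⇐) Suppose 8 ∣ N and 7 ∣ N. Any common multiple of 8 and 7 is a multiple of their lcm; here gcd(8, 7) = 1, so lcm(8, 7) = 8·7 = 56, so 56 ∣ N.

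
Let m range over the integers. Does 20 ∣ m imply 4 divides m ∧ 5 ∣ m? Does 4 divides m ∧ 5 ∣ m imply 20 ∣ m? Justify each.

Equivalent; both directions hold.

Forward direction. If 20 ∣ m, write m = 20q. Since 20 = 5·4, m = 4·(5q), so 4 ∣ m; and since 20 = 4·5, m = 5·(4q), so 5 ∣ m.

Converse. Suppose 4 ∣ m and 5 ∣ m. Any common multiple of 4 and 5 is a multiple of their lcm; here gcd(4, 5) = 1, so lcm(4, 5) = 4·5 = 20, so 20 ∣ m.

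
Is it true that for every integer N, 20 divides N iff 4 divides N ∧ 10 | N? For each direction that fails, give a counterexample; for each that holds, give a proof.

(→) If 20 ∣ N, write N = 20q. Since 20 = 5·4, N = 4·(5q), so 4 ∣ N; and since 20 = 2·10, N = 10·(2q), so 10 ∣ N.

(←) Suppose 4 ∣ N and 10 ∣ N. Any common multiple of 4 and 10 is a multiple of their lcm; here lcm(4, 10) = 4·10/gcd(4, 10) = 40/2 = 20, so 20 ∣ N.

Both directions hold; the statement is true.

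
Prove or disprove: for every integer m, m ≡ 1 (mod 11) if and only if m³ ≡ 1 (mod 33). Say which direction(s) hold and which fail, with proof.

(⇒) fails; (⇐) holds.

Forward direction. This fails: take m = 12. Then 12 ≡ 1 (mod 11), but 12³ = 1728 ≡ 12 (mod 33), not 1.

Converse. The residues r modulo 33 with r³ ≡ 1 (mod 33) are exactly {1}, and each is ≡ 1 (mod 11).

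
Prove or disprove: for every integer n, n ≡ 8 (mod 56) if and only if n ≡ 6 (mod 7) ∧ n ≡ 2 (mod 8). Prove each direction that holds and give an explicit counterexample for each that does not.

(⇒) fails and (⇐) fails.

(⟹) This fails: n = 8 gives 8 ≡ 8 (mod 56) but 8 ≡ 1 (mod 7), so the conjunction on the right does not hold.

(⟸) This fails: n = 34 satisfies both congruences on the right (34 ≡ 6 mod 7 and 34 ≡ 2 mod 8) yet 34 ≡ 34 (mod 56), not 8.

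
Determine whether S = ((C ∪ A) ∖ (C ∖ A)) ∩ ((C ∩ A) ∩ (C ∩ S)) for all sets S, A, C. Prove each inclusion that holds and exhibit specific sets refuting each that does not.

Only the reverse inclusion holds.

(⊆) This inclusion fails. Take S = {1}, A = ∅, C = ∅; then 1 ∈ S but 1 ∉ ((C ∪ A) ∖ (C ∖ A)) ∩ ((C ∩ A) ∩ (C ∩ S)).

(⊇) Let x ∈ ((C ∪ A) ∖ (C ∖ A)) ∩ ((C ∩ A) ∩ (C ∩ S)). Then x ∈ S ∩ A ∩ C, from which x ∈ S.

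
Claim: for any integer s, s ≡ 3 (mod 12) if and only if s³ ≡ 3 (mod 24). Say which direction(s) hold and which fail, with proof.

(⟹) This fails: take s = 15. Then 15 ≡ 3 (mod 12), but 15³ = 3375 ≡ 15 (mod 24), not 3.

(⟸) Conversely, the residues r modulo 24 with r³ ≡ 3 (mod 24) are exactly {3}, and each is ≡ 3 (mod 12).

Only the reverse direction holds.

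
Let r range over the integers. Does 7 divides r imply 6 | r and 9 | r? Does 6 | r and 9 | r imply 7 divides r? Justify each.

Neither implication holds.

[⇒] This fails: take r = 7. Certainly 7 ∣ 7, but 6 ∤ 7.

[⇐] This fails: take r = 18. Both 6 ∣ 18 and 9 ∣ 18, yet 18 is not a multiple of 7 (since 18 = 2·7 + 4), so 7 ∤ 18.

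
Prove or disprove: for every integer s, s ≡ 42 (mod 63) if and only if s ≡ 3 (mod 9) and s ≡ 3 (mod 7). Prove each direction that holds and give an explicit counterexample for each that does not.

Both directions fail.

Forward direction. This fails: s = 42 gives 42 ≡ 42 (mod 63) but 42 ≡ 6 (mod 9), so the conjunction on the right does not hold.

Converse. This fails: s = 3 satisfies both congruences on the right (3 ≡ 3 mod 9 and 3 ≡ 3 mod 7) yet 3 ≡ 3 (mod 63), not 42.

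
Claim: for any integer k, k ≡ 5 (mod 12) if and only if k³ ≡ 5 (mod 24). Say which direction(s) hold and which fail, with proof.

The forward direction fails; the converse holds.

[⇐] The residues r modulo 24 with r³ ≡ 5 (mod 24) are exactly {5}, and each is ≡ 5 (mod 12).

[⇒] This fails: take k = 17. Then 17 ≡ 5 (mod 12), but 17³ = 4913 ≡ 17 (mod 24), not 5.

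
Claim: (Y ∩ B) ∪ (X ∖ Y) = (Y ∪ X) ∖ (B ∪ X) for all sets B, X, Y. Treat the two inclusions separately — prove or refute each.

Forward inclusion. This inclusion fails. Take B = ∅, X = {1}, Y = ∅; then 1 ∈ (Y ∩ B) ∪ (X ∖ Y) but 1 ∉ (Y ∪ X) ∖ (B ∪ X).

Reverse inclusion. This inclusion fails. Take B = ∅, X = ∅, Y = {1}; then 1 ∈ (Y ∪ X) ∖ (B ∪ X) but 1 ∉ (Y ∩ B) ∪ (X ∖ Y).

Both inclusions fail.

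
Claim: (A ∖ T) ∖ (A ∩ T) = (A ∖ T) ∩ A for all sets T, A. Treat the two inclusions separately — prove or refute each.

(⊆) Let x ∈ (A ∖ T) ∖ (A ∩ T). Then x ∈ A and x ∉ T, from which x ∈ (A ∖ T) ∩ A.

(⊇) Let x ∈ (A ∖ T) ∩ A. Then x ∈ A and x ∉ T, from which x ∈ (A ∖ T) ∖ (A ∩ T).

The two sets are equal.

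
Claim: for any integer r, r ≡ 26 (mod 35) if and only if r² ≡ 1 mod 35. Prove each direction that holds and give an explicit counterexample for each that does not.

(⟹) This fails: take r = 26. Then 26 ≡ 26 (mod 35), but 26² = 676 ≡ 11 (mod 35), not 1.

(⟸) This fails: take r = 1. Then 1² = 1 ≡ 1 (mod 35), yet 1 ≡ 1 (mod 35), not 26.

Neither direction holds.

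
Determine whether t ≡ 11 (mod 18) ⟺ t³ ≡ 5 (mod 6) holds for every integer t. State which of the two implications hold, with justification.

Not equivalent: only (⇒) holds.

Forward direction. Suppose t ≡ 11 (mod 18). Then t³ ≡ 11³ = 1331 (mod 18), and since 6 ∣ 18, also t³ ≡ 5 (mod 6).

Converse. This fails: take t = 5. Then 5³ = 125 ≡ 5 (mod 6), yet 5 ≡ 5 (mod 18), not 11.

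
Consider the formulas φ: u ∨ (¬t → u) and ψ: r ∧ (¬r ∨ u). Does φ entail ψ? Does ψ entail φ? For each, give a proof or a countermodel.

Forward direction. This fails. Under r = F, t = T, u = F, the left side is true but the right side is false.

Converse. Assume the antecedent. If r is true, the antecedent forces (r = T, t = F, u = T) or (r = T, t = T, u = T), and u ∨ (¬t → u) holds there. If r is false, the antecedent cannot hold. Either way u ∨ (¬t → u) holds.

Only the converse holds.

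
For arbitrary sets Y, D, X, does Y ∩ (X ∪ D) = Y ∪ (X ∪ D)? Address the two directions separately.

(⊆) Let x ∈ Y ∩ (X ∪ D). Then either x ∈ Y ∩ D and x ∉ X; or x ∈ Y ∩ X and x ∉ D; or x ∈ Y ∩ D ∩ X. In each case x ∈ Y ∪ (X ∪ D), so Y ∩ (X ∪ D) ⊆ Y ∪ (X ∪ D).

(⊇) This inclusion fails. Take Y = {1}, D = ∅, X = ∅; then 1 ∈ Y ∪ (X ∪ D) but 1 ∉ Y ∩ (X ∪ D).

(⊆) holds; (⊇) fails.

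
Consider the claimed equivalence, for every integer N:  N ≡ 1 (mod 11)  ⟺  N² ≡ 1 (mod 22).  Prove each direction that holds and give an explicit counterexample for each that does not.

(→) This fails: take N = 12. Then 12 ≡ 1 (mod 11), but 12² = 144 ≡ 12 (mod 22), not 1.

(←) This fails: take N = 21. Then 21² = 441 ≡ 1 (mod 22), yet 21 ≡ 10 (mod 11), not 1.

(⇒) fails and (⇐) fails.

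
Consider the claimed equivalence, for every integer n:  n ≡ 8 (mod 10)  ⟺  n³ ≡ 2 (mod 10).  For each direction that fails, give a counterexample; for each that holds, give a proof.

(⇐) Suppose n³ ≡ 2 (mod 10). The only residue r in {0, …, 9} with r³ ≡ 2 (mod 10) is r = 8, so n ≡ 8 (mod 10).

(⇒) Suppose n ≡ 8 (mod 10). Write n = 10j + 8. Then (10j + 8)³ = 1000j³ + 2400j² + 1920j + 512 = 10(100j³ + 240j² + 192j + 51) + 2, so n³ ≡ 2 (mod 10).

The biconditional holds.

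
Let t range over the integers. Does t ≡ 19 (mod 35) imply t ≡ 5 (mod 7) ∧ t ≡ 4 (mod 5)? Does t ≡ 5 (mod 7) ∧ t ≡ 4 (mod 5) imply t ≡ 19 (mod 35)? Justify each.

[⇒] Suppose t ≡ 19 (mod 35); write t = 35j + 19. Since 7 ∣ 35, reducing mod 7 gives t ≡ 19 ≡ 5 (mod 7); since 5 ∣ 35, reducing mod 5 gives t ≡ 19 ≡ 4 (mod 5).

[⇐] Conversely, if t ≡ 5 (mod 7) and t ≡ 4 (mod 5), then by the Chinese remainder theorem t ≡ 19 (mod 35). This is exactly t ≡ 19 (mod 35).

Both implications hold.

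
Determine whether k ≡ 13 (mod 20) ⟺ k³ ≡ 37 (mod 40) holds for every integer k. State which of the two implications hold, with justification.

[⇒] This fails: take k = 33. Then 33 ≡ 13 (mod 20), but 33³ = 35937 ≡ 17 (mod 40), not 37.

[⇐] Conversely, the residues r modulo 40 with r³ ≡ 37 (mod 40) are exactly {13}, and each is ≡ 13 (mod 20).

(⇒) fails; (⇐) holds.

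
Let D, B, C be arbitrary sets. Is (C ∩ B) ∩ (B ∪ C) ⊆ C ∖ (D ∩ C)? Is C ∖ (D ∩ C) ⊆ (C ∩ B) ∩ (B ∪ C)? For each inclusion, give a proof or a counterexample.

Forward inclusion. This inclusion fails. Take D = {1}, B = {1}, C = {1}; then 1 ∈ (C ∩ B) ∩ (B ∪ C) but 1 ∉ C ∖ (D ∩ C).

Reverse inclusion. This inclusion fails. Take D = ∅, B = ∅, C = {1}; then 1 ∈ C ∖ (D ∩ C) but 1 ∉ (C ∩ B) ∩ (B ∪ C).

Both inclusions fail.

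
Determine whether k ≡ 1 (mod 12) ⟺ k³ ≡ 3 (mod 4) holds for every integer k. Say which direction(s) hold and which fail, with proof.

[⇒] This fails: take k = 1. Then 1 ≡ 1 (mod 12), but 1³ = 1 ≡ 1 (mod 4), not 3.

[⇐] This fails: take k = 3. Then 3³ = 27 ≡ 3 (mod 4), yet 3 ≡ 3 (mod 12), not 1.

Neither implication holds.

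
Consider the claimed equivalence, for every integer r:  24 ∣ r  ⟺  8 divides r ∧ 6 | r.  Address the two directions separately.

Both implications hold.

(←) Suppose 8 ∣ r and 6 ∣ r. Any common multiple of 8 and 6 is a multiple of their lcm; here lcm(8, 6) = 8·6/gcd(8, 6) = 48/2 = 24, so 24 ∣ r.

(→) If 24 ∣ r, write r = 24q. Since 24 = 3·8, r = 8·(3q), so 8 ∣ r; and since 24 = 4·6, r = 6·(4q), so 6 ∣ r.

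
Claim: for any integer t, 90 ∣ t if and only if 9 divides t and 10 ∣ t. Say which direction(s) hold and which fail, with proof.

[⇒] If 90 ∣ t, write t = 90q. Since 90 = 10·9, t = 9·(10q), so 9 ∣ t; and since 90 = 9·10, t = 10·(9q), so 10 ∣ t.

[⇐] Suppose 9 ∣ t and 10 ∣ t. Any common multiple of 9 and 10 is a multiple of their lcm; here gcd(9, 10) = 1, so lcm(9, 10) = 9·10 = 90, so 90 ∣ t.

Equivalent; both directions hold.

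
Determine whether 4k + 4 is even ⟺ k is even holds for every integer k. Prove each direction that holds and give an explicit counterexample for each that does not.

Converse. Suppose k is even. Since 4 is even, 4k is even for every k, so 4k + 4 has the same parity as 4, which is even. Hence 4k + 4 is even.

Forward direction. This fails: take k = 7. Then 4k + 4 = 32, which is even, yet k = 7 is odd, not even.

The forward direction fails; the converse holds.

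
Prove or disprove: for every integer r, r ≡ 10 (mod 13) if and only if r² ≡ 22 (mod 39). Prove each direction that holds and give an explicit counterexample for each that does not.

Both directions fail.

(⇒) This fails: take r = 36. Then 36 ≡ 10 (mod 13), but 36² = 1296 ≡ 9 (mod 39), not 22.

(⇐) This fails: take r = 16. Then 16² = 256 ≡ 22 (mod 39), yet 16 ≡ 3 (mod 13), not 10.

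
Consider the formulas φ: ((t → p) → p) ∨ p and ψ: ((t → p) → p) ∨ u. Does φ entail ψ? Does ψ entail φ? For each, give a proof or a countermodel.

Only the forward implication holds.

(→) Assume the antecedent. If p is true, ((t → p) → p) ∨ u reduces to true regardless of the other variables. If p is false, the antecedent forces (p = F, u = F, t = T) or (p = F, u = T, t = T), and ((t → p) → p) ∨ u holds there. Either way ((t → p) → p) ∨ u holds.

(←) This fails. Under p = F, u = T, t = F, the left side is false but the right side is true.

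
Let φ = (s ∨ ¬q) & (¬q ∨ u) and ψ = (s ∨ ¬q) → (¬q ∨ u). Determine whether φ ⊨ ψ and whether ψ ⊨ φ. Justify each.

(→) Assume the antecedent. If u is true, (s ∨ ¬q) → (¬q ∨ u) reduces to true regardless of the other variables. If u is false, the antecedent forces (u = F, s = F, q = F) or (u = F, s = T, q = F), and (s ∨ ¬q) → (¬q ∨ u) holds there. Either way (s ∨ ¬q) → (¬q ∨ u) holds.

(←) This fails. Under u = F, s = F, q = T, the left side is false but the right side is true.

(⇒) holds; (⇐) fails.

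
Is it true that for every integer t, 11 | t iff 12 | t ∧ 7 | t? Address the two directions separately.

(⇒) This fails: take t = 11. Certainly 11 ∣ 11, but 12 ∤ 11.

(⇐) This fails: take t = 84. Both 12 ∣ 84 and 7 ∣ 84, yet 84 is not a multiple of 11 (since 84 = 7·11 + 7), so 11 ∤ 84.

(⇒) fails and (⇐) fails.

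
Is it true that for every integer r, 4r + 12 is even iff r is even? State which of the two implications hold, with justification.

Forward direction. This fails: take r = 3. Then 4r + 12 = 24, which is even, yet r = 3 is odd, not even.

Converse. Suppose r is even. Since 4 is even, 4r is even for every r, so 4r + 12 has the same parity as 12, which is even. Hence 4r + 12 is even.

Not equivalent: only (⇐) holds.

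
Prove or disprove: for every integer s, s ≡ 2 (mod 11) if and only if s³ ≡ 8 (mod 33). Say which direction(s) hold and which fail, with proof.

The forward direction fails; the converse holds.

(⟹) This fails: take s = 13. Then 13 ≡ 2 (mod 11), but 13³ = 2197 ≡ 19 (mod 33), not 8.

(⟸) Conversely, the residues r modulo 33 with r³ ≡ 8 (mod 33) are exactly {2}, and each is ≡ 2 (mod 11).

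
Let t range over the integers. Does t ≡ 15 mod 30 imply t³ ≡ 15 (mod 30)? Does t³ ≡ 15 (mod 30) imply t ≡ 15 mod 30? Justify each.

Equivalent; both directions hold.

(⇒) Suppose t ≡ 15 mod 30. Write t = 30j + 15. Then (30j + 15)³ = 27000j³ + 40500j² + 20250j + 3375 = 30(900j³ + 1350j² + 675j + 112) + 15, so t³ ≡ 15 (mod 30).

(⇐) Conversely, suppose t³ ≡ 15 (mod 30). The only residue r in {0, …, 29} with r³ ≡ 15 (mod 30) is r = 15, so t ≡ 15 (mod 30).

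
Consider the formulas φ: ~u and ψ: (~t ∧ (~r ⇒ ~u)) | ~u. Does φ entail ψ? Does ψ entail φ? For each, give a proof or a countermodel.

(⟹) Assume the antecedent. If r is true, the antecedent forces (r = T, t = F, u = F) or (r = T, t = T, u = F), and (~t ∧ (~r ⇒ ~u)) | ~u holds there. If r is false, the antecedent forces (r = F, t = F, u = F) or (r = F, t = T, u = F), and (~t ∧ (~r ⇒ ~u)) | ~u holds there. Either way (~t ∧ (~r ⇒ ~u)) | ~u holds.

(⟸) This fails. Under r = T, t = F, u = T, the left side is false but the right side is true.

Only the forward implication holds.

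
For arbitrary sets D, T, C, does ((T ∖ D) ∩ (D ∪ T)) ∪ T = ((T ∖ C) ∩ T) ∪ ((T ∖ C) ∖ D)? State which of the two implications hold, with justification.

Only the reverse inclusion holds.

(⟹) This inclusion fails. Take D = ∅, T = {1}, C = {1}; then 1 ∈ ((T ∖ D) ∩ (D ∪ T)) ∪ T but 1 ∉ ((T ∖ C) ∩ T) ∪ ((T ∖ C) ∖ D).

(⟸) Let x ∈ ((T ∖ C) ∩ T) ∪ ((T ∖ C) ∖ D). Then either x ∈ T and x ∉ D, C; or x ∈ D ∩ T and x ∉ C. In each case x ∈ ((T ∖ D) ∩ (D ∪ T)) ∪ T, so ((T ∖ C) ∩ T) ∪ ((T ∖ C) ∖ D) ⊆ ((T ∖ D) ∩ (D ∪ T)) ∪ T.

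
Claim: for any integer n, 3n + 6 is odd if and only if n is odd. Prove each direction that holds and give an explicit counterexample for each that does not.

(⇒) Suppose 3n + 6 is odd. Since 3 is odd, 3n and n have the same parity, so 3n + 6 ≡ n + 6 (mod 2). As 6 is even, 3n + 6 is odd exactly when n is odd. Thus n is odd.

(⇐) Conversely, suppose n is odd; write n = 2j + 1. Then 3n + 6 = 3·(2j + 1) + 6 = 2·3j + 9, which is odd.

The biconditional holds.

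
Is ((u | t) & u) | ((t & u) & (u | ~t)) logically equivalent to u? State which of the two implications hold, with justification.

(⟹) Assume the antecedent. If u is true, u reduces to true regardless of the other variables. If u is false, the antecedent cannot hold. Either way u holds.

(⟸) Assume the antecedent. If u is true, the consequent reduces to true regardless of the other variables. If u is false, the antecedent cannot hold. Either way the consequent holds.

Equivalent; both directions hold.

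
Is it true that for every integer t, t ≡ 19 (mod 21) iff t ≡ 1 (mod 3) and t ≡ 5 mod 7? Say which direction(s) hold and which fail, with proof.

Forward direction. Suppose t ≡ 19 (mod 21); write t = 21j + 19. Since 3 ∣ 21, reducing mod 3 gives t ≡ 19 ≡ 1 (mod 3); since 7 ∣ 21, reducing mod 7 gives t ≡ 19 ≡ 5 (mod 7).

Converse. If t ≡ 1 (mod 3) and t ≡ 5 (mod 7), then by the Chinese remainder theorem t ≡ 19 (mod 21). This is exactly t ≡ 19 (mod 21).

Both implications hold.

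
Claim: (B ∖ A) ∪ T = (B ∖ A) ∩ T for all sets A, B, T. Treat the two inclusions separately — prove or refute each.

(⊆) This inclusion fails. Take A = ∅, B = {1}, T = ∅; then 1 ∈ (B ∖ A) ∪ T but 1 ∉ (B ∖ A) ∩ T.

(⊇) Let x ∈ (B ∖ A) ∩ T. Then x ∈ B ∩ T and x ∉ A, from which x ∈ (B ∖ A) ∪ T.

Only the reverse inclusion holds.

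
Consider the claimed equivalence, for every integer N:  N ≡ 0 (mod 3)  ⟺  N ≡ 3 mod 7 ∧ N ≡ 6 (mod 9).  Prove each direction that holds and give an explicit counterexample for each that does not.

Not equivalent: only (⇐) holds.

Forward direction. This fails: N = 0 gives 0 ≡ 0 (mod 3) but 0 ≡ 0 (mod 7), so the conjunction on the right does not hold.

Converse. If N ≡ 3 (mod 7) and N ≡ 6 (mod 9), then by the Chinese remainder theorem N ≡ 24 (mod 63). Since 24 ≡ 0 (mod 3) and 3 ∣ 63, we get N ≡ 0 (mod 3).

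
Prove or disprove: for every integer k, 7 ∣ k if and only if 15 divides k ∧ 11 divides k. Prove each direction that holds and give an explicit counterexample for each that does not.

Forward direction. This fails: take k = 7. Certainly 7 ∣ 7, but 15 ∤ 7.

Converse. This fails: take k = 165. Both 15 ∣ 165 and 11 ∣ 165, yet 165 is not a multiple of 7 (since 165 = 23·7 + 4), so 7 ∤ 165.

Neither direction holds.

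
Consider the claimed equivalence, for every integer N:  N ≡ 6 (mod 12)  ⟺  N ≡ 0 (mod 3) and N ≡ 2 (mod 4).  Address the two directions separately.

Both implications hold.

(←) If N ≡ 0 (mod 3) and N ≡ 2 (mod 4), then by the Chinese remainder theorem N ≡ 6 (mod 12). This is exactly N ≡ 6 (mod 12).

(→) Suppose N ≡ 6 (mod 12); write N = 12j + 6. Since 3 ∣ 12, reducing mod 3 gives N ≡ 6 ≡ 0 (mod 3); since 4 ∣ 12, reducing mod 4 gives N ≡ 6 ≡ 2 (mod 4).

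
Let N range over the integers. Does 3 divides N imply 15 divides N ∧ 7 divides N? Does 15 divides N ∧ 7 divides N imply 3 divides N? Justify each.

(⇒) fails; (⇐) holds.

Forward direction. This fails: take N = 3. Certainly 3 ∣ 3, but 15 ∤ 3.

Converse. Suppose 15 ∣ N and 7 ∣ N. Any common multiple of 15 and 7 is a multiple of their lcm; here gcd(15, 7) = 1, so lcm(15, 7) = 15·7 = 105, so 105 ∣ N. Since 3 ∣ 105, it follows that 3 ∣ N.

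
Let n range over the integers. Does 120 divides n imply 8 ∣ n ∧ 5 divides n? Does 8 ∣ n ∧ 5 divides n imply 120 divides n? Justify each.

Only the forward implication holds.

(⟹) If 120 ∣ n, write n = 120q. Since 120 = 15·8, n = 8·(15q), so 8 ∣ n; and since 120 = 24·5, n = 5·(24q), so 5 ∣ n.

(⟸) This fails: take n = 40. Both 8 ∣ 40 and 5 ∣ 40, yet 40 is not a multiple of 120 (since 40 = 0·120 + 40), so 120 ∤ 40.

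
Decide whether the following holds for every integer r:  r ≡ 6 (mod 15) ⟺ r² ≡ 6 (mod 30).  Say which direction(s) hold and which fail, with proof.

[⇒] This fails: take r = 21. Then 21 ≡ 6 (mod 15), but 21² = 441 ≡ 21 (mod 30), not 6.

[⇐] This fails: take r = 24. Then 24² = 576 ≡ 6 (mod 30), yet 24 ≡ 9 (mod 15), not 6.

Neither implication holds.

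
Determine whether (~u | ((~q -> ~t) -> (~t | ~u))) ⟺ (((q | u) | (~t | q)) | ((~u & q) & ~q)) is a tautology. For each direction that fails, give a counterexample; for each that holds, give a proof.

Forward direction. This fails. Under u = F, t = T, q = F, the left side is true but the right side is false.

Converse. This fails. Under u = T, t = T, q = T, the left side is false but the right side is true.

Neither implication holds.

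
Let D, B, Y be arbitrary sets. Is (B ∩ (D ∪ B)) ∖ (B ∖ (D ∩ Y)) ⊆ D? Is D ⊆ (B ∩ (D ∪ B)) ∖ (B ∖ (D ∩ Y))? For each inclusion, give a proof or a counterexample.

(⊆) holds; (⊇) fails.

(⊇) This inclusion fails. Take D = {1}, B = ∅, Y = ∅; then 1 ∈ D but 1 ∉ (B ∩ (D ∪ B)) ∖ (B ∖ (D ∩ Y)).

(⊆) Let x ∈ (B ∩ (D ∪ B)) ∖ (B ∖ (D ∩ Y)). Then x ∈ D ∩ B ∩ Y, from which x ∈ D.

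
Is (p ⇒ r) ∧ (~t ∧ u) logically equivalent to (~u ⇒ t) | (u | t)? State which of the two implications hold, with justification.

The forward direction holds; the converse fails.

Converse. This fails. Under r = F, u = F, t = T, p = F, the left side is false but the right side is true.

Forward direction. Assume the antecedent. If r is true, the antecedent forces (r = T, u = T, t = F, p = F) or (r = T, u = T, t = F, p = T), and (~u ⇒ t) | (u | t) holds there. If r is false, the antecedent forces (r = F, u = T, t = F, p = F), and (~u ⇒ t) | (u | t) holds there. Either way (~u ⇒ t) | (u | t) holds.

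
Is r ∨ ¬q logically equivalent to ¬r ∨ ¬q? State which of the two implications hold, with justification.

(→) This fails. Under q = T, r = T, the left side is true but the right side is false.

(←) This fails. Under q = T, r = F, the left side is false but the right side is true.

(⇒) fails and (⇐) fails.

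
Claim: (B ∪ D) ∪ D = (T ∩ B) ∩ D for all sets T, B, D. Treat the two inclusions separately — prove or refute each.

(⊆) fails; (⊇) holds.

(⟹) This inclusion fails. Take T = ∅, B = {1}, D = ∅; then 1 ∈ (B ∪ D) ∪ D but 1 ∉ (T ∩ B) ∩ D.

(⟸) Let x ∈ (T ∩ B) ∩ D. Then x ∈ T ∩ B ∩ D, from which x ∈ (B ∪ D) ∪ D.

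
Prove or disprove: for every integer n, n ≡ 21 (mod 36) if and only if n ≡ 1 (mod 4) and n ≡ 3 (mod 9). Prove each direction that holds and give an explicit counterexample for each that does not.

Equivalent; both directions hold.

[⇒] Suppose n ≡ 21 (mod 36); write n = 36j + 21. Since 4 ∣ 36, reducing mod 4 gives n ≡ 21 ≡ 1 (mod 4); since 9 ∣ 36, reducing mod 9 gives n ≡ 21 ≡ 3 (mod 9).

[⇐] Conversely, if n ≡ 1 (mod 4) and n ≡ 3 (mod 9), then by the Chinese remainder theorem n ≡ 21 (mod 36). This is exactly n ≡ 21 (mod 36).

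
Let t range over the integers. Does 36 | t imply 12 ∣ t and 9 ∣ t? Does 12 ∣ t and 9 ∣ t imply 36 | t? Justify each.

Forward direction. If 36 ∣ t, write t = 36q. Since 36 = 3·12, t = 12·(3q), so 12 ∣ t; and since 36 = 4·9, t = 9·(4q), so 9 ∣ t.

Converse. Suppose 12 ∣ t and 9 ∣ t. Any common multiple of 12 and 9 is a multiple of their lcm; here lcm(12, 9) = 12·9/gcd(12, 9) = 108/3 = 36, so 36 ∣ t.

Equivalent; both directions hold.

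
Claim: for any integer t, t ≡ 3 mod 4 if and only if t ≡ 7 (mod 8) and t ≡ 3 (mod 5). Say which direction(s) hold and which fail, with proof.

Not equivalent: only (⇐) holds.

(⟸) If t ≡ 7 (mod 8) and t ≡ 3 (mod 5), then by the Chinese remainder theorem t ≡ 23 (mod 40). Since 23 ≡ 3 (mod 4) and 4 ∣ 40, we get t ≡ 3 (mod 4).

(⟹) This fails: t = 3 gives 3 ≡ 3 (mod 4) but 3 ≡ 3 (mod 8), so the conjunction on the right does not hold.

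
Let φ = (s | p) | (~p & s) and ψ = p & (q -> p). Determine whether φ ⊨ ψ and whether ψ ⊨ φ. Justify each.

The forward direction fails; the converse holds.

Converse. Assume the antecedent. If p is true, (s | p) | (~p & s) reduces to true regardless of the other variables. If p is false, the antecedent cannot hold. Either way (s | p) | (~p & s) holds.

Forward direction. This fails. Under p = F, s = T, q = F, the left side is true but the right side is false.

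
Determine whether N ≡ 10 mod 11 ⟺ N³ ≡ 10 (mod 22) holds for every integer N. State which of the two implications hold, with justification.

Only the converse holds.

(⟸) The residues r modulo 22 with r³ ≡ 10 (mod 22) are exactly {10}, and each is ≡ 10 (mod 11).

(⟹) This fails: take N = 21. Then 21 ≡ 10 (mod 11), but 21³ = 9261 ≡ 21 (mod 22), not 10.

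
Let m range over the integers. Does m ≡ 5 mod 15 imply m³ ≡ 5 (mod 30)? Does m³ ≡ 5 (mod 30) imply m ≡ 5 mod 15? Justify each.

Only the converse holds.

(⇒) This fails: take m = 20. Then 20 ≡ 5 (mod 15), but 20³ = 8000 ≡ 20 (mod 30), not 5.

(⇐) Conversely, the residues r modulo 30 with r³ ≡ 5 (mod 30) are exactly {5}, and each is ≡ 5 (mod 15).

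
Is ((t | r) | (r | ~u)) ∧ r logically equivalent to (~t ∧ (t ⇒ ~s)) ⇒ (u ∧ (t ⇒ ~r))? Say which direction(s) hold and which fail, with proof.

(⇒) This fails. Under t = F, s = F, u = F, r = T, the left side is true but the right side is false.

(⇐) This fails. Under t = T, s = F, u = F, r = F, the left side is false but the right side is true.

Neither implication holds.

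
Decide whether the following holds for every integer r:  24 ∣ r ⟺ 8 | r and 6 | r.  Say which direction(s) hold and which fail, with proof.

Both implications hold.

(⟹) If 24 ∣ r, write r = 24q. Since 24 = 3·8, r = 8·(3q), so 8 ∣ r; and since 24 = 4·6, r = 6·(4q), so 6 ∣ r.

(⟸) Suppose 8 ∣ r and 6 ∣ r. Any common multiple of 8 and 6 is a multiple of their lcm; here lcm(8, 6) = 8·6/gcd(8, 6) = 48/2 = 24, so 24 ∣ r.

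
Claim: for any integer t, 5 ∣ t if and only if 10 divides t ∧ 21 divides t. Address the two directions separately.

Not equivalent: only (⇐) holds.

(⟹) This fails: take t = 5. Certainly 5 ∣ 5, but 10 ∤ 5.

(⟸) Suppose 10 ∣ t and 21 ∣ t. Any common multiple of 10 and 21 is a multiple of their lcm; here gcd(10, 21) = 1, so lcm(10, 21) = 10·21 = 210, so 210 ∣ t. Since 5 ∣ 210, it follows that 5 ∣ t.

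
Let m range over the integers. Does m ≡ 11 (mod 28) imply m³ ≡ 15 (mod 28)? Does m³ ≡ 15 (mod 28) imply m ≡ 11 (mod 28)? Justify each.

The forward direction holds; the converse fails.

[⇒] Suppose m ≡ 11 (mod 28). Write m = 28j + 11. Then (28j + 11)³ = 21952j³ + 25872j² + 10164j + 1331 = 28(784j³ + 924j² + 363j + 47) + 15, so m³ ≡ 15 (mod 28).

[⇐] This fails: take m = 15. Then 15³ = 3375 ≡ 15 (mod 28), yet 15 ≡ 15 (mod 28), not 11.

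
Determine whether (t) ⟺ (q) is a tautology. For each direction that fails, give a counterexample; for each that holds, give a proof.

Neither implication holds.

(→) This fails. Under t = T, q = F, the left side is true but the right side is false.

(←) This fails. Under t = F, q = T, the left side is false but the right side is true.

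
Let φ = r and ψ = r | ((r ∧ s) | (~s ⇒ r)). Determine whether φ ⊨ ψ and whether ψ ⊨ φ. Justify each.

[⇐] This fails. Under r = F, s = T, the left side is false but the right side is true.

[⇒] Assume the antecedent. If r is true, r | ((r ∧ s) | (~s ⇒ r)) reduces to true regardless of the other variables. If r is false, the antecedent cannot hold. Either way r | ((r ∧ s) | (~s ⇒ r)) holds.

(⇒) holds; (⇐) fails.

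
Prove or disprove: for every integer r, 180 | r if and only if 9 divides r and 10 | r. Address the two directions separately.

Forward direction. If 180 ∣ r, write r = 180q. Since 180 = 20·9, r = 9·(20q), so 9 ∣ r; and since 180 = 18·10, r = 10·(18q), so 10 ∣ r.

Converse. This fails: take r = 90. Both 9 ∣ 90 and 10 ∣ 90, yet 90 is not a multiple of 180 (since 90 = 0·180 + 90), so 180 ∤ 90.

The forward direction holds; the converse fails.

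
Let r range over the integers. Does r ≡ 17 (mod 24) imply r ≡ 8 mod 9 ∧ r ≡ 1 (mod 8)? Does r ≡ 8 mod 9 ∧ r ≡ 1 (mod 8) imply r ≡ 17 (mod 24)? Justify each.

Forward direction. This fails: r = 65 gives 65 ≡ 17 (mod 24) but 65 ≡ 2 (mod 9), so the conjunction on the right does not hold.

Converse. If r ≡ 8 (mod 9) and r ≡ 1 (mod 8), then by the Chinese remainder theorem r ≡ 17 (mod 72). Since 17 ≡ 17 (mod 24) and 24 ∣ 72, we get r ≡ 17 (mod 24).

Only the reverse direction holds.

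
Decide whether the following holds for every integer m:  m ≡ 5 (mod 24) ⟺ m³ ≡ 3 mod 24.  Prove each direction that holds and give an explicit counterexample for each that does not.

Forward direction. This fails: take m = 5. Then 5 ≡ 5 (mod 24), but 5³ = 125 ≡ 5 (mod 24), not 3.

Converse. This fails: take m = 3. Then 3³ = 27 ≡ 3 (mod 24), yet 3 ≡ 3 (mod 24), not 5.

Neither implication holds.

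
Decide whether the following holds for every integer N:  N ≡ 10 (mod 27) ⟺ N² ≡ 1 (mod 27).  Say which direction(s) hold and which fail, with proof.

[⇒] This fails: take N = 10. Then 10 ≡ 10 (mod 27), but 10² = 100 ≡ 19 (mod 27), not 1.

[⇐] This fails: take N = 1. Then 1² = 1 ≡ 1 (mod 27), yet 1 ≡ 1 (mod 27), not 10.

Neither implication holds.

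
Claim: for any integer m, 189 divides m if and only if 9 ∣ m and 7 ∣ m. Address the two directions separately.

The forward direction holds; the converse fails.

(⇐) This fails: take m = 63. Both 9 ∣ 63 and 7 ∣ 63, yet 63 is not a multiple of 189 (since 63 = 0·189 + 63), so 189 ∤ 63.

(⇒) If 189 ∣ m, write m = 189q. Since 189 = 21·9, m = 9·(21q), so 9 ∣ m; and since 189 = 27·7, m = 7·(27q), so 7 ∣ m.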